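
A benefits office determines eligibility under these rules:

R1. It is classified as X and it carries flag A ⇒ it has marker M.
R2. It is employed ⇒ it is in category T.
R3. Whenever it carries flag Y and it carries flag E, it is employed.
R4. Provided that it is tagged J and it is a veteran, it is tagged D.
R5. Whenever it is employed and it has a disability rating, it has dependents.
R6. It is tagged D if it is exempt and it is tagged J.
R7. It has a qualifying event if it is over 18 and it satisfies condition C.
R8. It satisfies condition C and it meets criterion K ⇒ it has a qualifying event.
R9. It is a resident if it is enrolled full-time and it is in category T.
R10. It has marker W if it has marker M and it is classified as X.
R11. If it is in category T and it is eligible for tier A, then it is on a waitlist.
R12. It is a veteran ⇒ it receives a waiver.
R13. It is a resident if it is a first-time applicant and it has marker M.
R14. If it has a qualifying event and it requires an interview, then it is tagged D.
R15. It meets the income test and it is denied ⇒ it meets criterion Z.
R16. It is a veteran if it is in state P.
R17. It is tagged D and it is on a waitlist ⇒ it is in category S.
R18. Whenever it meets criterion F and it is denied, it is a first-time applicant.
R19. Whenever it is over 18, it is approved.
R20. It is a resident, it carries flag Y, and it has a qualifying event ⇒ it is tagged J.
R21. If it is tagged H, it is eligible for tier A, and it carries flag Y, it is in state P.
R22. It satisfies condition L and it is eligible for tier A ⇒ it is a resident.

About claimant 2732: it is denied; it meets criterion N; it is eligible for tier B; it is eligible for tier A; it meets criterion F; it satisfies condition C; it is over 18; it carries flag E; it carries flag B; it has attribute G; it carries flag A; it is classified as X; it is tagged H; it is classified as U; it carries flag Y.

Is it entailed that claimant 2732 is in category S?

Yes

By R1 (it is classified as X, it carries flag A): it has marker M.
By R3 (it carries flag Y, it carries flag E): it is employed.
By R7 (it is over 18, it satisfies condition C): it has a qualifying event.
By R18 (it meets criterion F, it is denied): it is a first-time applicant.
By R21 (it is tagged H, it is eligible for tier A, it carries flag Y): it is in state P.
By R2 (it is employed): it is in category T.
By R11 (it is in category T, it is eligible for tier A): it is on a waitlist.
By R13 (it is a first-time applicant, it has marker M): it is a resident.
By R16 (it is in state P): it is a veteran.
By R20 (it is a resident, it carries flag Y, it has a qualifying event): it is tagged J.
By R4 (it is tagged J, it is a veteran): it is tagged D.
By R17 (it is tagged D, it is on a waitlist): it is in category S.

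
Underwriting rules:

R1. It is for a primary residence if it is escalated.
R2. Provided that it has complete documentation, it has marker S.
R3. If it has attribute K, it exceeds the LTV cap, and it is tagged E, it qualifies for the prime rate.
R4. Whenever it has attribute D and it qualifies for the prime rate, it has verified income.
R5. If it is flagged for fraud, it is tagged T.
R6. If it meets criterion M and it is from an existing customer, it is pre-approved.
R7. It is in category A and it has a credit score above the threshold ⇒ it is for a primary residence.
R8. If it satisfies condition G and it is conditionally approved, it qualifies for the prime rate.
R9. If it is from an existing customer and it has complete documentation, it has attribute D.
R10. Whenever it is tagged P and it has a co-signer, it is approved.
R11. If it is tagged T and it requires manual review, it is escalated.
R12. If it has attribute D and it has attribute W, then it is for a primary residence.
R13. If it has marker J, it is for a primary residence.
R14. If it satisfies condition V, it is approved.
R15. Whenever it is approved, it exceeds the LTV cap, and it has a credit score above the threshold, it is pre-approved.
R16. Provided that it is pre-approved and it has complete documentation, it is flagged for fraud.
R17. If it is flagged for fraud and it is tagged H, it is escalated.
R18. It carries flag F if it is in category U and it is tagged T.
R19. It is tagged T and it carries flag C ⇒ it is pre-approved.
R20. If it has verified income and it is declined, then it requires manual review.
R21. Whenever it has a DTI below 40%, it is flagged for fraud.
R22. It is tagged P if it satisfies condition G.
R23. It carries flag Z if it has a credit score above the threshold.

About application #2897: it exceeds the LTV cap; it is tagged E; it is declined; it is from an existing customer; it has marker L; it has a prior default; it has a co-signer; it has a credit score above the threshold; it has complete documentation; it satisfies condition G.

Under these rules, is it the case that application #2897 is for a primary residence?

Forward chaining from the given facts derives: has marker S, has attribute D, is tagged P, carries flag Z, is approved, is pre-approved, is flagged for fraud, is tagged T.
Rules concluding "it is for a primary residence": R1 needs "it is escalated"; R7 needs "it is in category A"; R12 needs "it has attribute W"; R13 needs "it has marker J" — none of these are established.

No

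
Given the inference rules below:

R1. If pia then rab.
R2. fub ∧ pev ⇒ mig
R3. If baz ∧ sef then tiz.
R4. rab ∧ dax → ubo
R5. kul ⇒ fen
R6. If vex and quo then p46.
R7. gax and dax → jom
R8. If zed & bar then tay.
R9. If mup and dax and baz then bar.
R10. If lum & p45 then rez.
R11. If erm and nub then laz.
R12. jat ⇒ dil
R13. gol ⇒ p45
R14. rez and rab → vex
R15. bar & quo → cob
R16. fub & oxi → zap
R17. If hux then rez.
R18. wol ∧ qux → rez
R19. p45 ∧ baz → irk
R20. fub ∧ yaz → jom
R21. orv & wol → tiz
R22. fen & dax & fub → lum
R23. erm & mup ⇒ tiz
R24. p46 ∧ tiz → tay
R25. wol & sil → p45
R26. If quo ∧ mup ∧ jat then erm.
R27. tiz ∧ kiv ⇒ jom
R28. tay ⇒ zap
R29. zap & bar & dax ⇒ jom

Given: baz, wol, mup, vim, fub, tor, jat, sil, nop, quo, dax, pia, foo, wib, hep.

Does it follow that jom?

No

Forward chaining from the given facts derives: rab, ubo, bar, dil, cob, p45, erm, irk, tiz.
Rules concluding jom: R7 needs gax; R20 needs yaz; R27 needs kiv; R29 needs zap — none of these are established.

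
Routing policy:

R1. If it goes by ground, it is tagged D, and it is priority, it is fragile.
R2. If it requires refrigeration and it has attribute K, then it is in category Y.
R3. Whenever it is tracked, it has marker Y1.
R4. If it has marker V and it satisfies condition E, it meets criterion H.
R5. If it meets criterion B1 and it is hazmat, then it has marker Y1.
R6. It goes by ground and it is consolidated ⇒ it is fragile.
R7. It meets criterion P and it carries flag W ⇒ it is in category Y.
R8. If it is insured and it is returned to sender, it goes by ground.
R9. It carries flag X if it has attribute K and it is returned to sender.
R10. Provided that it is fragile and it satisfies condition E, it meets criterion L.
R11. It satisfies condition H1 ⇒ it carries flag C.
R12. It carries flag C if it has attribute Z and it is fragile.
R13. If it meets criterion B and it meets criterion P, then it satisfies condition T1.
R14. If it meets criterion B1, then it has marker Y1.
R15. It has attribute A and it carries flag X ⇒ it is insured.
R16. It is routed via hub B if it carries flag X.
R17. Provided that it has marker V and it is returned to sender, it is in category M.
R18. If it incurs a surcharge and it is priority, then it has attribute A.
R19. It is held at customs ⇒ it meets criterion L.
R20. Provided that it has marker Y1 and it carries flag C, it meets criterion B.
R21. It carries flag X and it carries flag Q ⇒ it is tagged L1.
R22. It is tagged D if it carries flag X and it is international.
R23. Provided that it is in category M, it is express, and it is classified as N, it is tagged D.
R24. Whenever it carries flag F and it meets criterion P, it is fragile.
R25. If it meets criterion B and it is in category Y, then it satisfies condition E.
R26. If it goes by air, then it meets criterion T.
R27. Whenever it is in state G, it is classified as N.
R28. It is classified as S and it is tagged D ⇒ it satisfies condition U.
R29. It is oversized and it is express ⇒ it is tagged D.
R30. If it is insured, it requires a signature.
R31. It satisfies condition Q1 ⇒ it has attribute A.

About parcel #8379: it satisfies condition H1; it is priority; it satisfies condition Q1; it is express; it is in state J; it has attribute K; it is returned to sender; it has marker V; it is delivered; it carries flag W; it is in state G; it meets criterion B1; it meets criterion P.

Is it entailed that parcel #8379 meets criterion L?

By R7 (it meets criterion P, it carries flag W): it is in category Y.
By R9 (it has attribute K, it is returned to sender): it carries flag X.
By R11 (it satisfies condition H1): it carries flag C.
By R14 (it meets criterion B1): it has marker Y1.
By R17 (it has marker V, it is returned to sender): it is in category M.
By R20 (it has marker Y1, it carries flag C): it meets criterion B.
By R25 (it meets criterion B, it is in category Y): it satisfies condition E.
By R27 (it is in state G): it is classified as N.
By R31 (it satisfies condition Q1): it has attribute A.
By R15 (it has attribute A, it carries flag X): it is insured.
By R23 (it is in category M, it is express, it is classified as N): it is tagged D.
By R8 (it is insured, it is returned to sender): it goes by ground.
By R1 (it goes by ground, it is tagged D, it is priority): it is fragile.
By R10 (it is fragile, it satisfies condition E): it meets criterion L.

Yes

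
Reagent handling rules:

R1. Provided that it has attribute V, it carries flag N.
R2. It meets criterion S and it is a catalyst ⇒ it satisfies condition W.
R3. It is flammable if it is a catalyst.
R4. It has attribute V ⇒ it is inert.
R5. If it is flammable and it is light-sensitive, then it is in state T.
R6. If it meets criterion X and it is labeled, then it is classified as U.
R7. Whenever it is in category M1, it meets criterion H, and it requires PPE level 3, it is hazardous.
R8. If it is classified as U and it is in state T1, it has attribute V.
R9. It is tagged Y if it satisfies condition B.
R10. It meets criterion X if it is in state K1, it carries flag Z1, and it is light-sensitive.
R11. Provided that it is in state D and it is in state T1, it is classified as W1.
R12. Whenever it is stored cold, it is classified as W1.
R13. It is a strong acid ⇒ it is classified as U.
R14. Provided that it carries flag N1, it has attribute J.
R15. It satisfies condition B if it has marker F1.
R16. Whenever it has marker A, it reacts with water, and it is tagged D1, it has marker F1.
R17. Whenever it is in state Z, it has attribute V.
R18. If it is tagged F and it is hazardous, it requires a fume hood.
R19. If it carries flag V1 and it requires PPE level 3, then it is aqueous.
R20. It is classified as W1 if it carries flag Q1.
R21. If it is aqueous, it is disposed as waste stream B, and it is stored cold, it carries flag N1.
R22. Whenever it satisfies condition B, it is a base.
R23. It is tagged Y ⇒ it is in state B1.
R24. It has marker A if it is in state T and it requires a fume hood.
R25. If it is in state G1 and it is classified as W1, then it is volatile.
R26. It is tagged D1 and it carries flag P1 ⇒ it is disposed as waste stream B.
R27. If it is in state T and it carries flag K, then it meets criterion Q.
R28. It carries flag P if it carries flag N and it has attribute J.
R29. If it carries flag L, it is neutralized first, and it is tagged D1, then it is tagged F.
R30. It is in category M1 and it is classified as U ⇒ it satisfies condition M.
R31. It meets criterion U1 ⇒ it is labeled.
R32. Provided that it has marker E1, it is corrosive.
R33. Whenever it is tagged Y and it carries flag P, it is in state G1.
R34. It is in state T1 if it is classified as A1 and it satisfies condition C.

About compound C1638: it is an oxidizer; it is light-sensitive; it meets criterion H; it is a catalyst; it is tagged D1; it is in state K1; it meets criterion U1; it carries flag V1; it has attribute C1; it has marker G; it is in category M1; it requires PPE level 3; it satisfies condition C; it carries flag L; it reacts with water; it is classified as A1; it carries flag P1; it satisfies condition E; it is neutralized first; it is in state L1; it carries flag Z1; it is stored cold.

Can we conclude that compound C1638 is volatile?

Yes

By R3 (it is a catalyst): it is flammable.
By R5 (it is flammable, it is light-sensitive): it is in state T.
By R7 (it is in category M1, it meets criterion H, it requires PPE level 3): it is hazardous.
By R10 (it is in state K1, it carries flag Z1, it is light-sensitive): it meets criterion X.
By R12 (it is stored cold): it is classified as W1.
By R19 (it carries flag V1, it requires PPE level 3): it is aqueous.
By R26 (it is tagged D1, it carries flag P1): it is disposed as waste stream B.
By R29 (it carries flag L, it is neutralized first, it is tagged D1): it is tagged F.
By R31 (it meets criterion U1): it is labeled.
By R34 (it is classified as A1, it satisfies condition C): it is in state T1.
By R6 (it meets criterion X, it is labeled): it is classified as U.
By R8 (it is classified as U, it is in state T1): it has attribute V.
By R18 (it is tagged F, it is hazardous): it requires a fume hood.
By R21 (it is aqueous, it is disposed as waste stream B, it is stored cold): it carries flag N1.
By R24 (it is in state T, it requires a fume hood): it has marker A.
By R1 (it has attribute V): it carries flag N.
By R14 (it carries flag N1): it has attribute J.
By R16 (it has marker A, it reacts with water, it is tagged D1): it has marker F1.
By R28 (it carries flag N, it has attribute J): it carries flag P.
By R15 (it has marker F1): it satisfies condition B.
By R9 (it satisfies condition B): it is tagged Y.
By R33 (it is tagged Y, it carries flag P): it is in state G1.
By R25 (it is in state G1, it is classified as W1): it is volatile.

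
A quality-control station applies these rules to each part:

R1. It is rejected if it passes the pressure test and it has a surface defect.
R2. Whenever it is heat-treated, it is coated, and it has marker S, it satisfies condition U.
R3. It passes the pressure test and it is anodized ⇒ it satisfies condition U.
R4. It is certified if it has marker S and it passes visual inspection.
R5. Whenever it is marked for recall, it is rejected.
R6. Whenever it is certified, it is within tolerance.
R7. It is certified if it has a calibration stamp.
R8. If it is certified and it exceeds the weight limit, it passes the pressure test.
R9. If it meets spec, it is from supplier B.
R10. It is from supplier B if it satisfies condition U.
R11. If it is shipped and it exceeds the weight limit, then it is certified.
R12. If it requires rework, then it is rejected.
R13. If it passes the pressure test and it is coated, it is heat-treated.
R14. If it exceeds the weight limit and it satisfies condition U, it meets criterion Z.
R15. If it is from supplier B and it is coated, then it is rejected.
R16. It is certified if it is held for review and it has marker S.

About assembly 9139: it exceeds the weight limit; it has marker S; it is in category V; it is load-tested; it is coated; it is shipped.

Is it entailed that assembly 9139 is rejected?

By R11 (it is shipped, it exceeds the weight limit): it is certified.
By R8 (it is certified, it exceeds the weight limit): it passes the pressure test.
By R13 (it passes the pressure test, it is coated): it is heat-treated.
By R2 (it is heat-treated, it is coated, it has marker S): it satisfies condition U.
By R10 (it satisfies condition U): it is from supplier B.
By R15 (it is from supplier B, it is coated): it is rejected.

Yes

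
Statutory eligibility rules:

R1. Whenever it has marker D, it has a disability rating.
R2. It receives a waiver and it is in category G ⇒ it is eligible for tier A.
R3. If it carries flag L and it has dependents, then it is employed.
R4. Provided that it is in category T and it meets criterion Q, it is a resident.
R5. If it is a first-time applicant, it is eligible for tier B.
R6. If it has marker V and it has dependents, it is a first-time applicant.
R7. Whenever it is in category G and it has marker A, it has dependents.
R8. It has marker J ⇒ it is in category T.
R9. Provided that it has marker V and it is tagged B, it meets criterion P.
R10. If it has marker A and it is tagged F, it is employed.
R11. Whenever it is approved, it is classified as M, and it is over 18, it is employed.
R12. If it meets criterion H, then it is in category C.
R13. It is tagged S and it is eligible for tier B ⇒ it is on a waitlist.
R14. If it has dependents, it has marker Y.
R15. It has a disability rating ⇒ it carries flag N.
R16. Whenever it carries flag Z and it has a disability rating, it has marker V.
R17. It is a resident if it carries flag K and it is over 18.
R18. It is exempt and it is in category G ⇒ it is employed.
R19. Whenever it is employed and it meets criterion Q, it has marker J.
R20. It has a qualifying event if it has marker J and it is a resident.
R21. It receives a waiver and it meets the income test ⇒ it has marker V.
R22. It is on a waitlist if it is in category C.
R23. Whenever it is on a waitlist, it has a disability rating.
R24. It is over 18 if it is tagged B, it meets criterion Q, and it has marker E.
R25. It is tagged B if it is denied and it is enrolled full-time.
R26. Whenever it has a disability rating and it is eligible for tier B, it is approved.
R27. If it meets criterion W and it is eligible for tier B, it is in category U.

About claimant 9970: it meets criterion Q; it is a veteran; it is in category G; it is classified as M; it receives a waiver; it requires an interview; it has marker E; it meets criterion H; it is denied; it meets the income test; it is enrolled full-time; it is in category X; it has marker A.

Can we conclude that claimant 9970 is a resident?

Yes

By R7 (it is in category G, it has marker A): it has dependents.
By R12 (it meets criterion H): it is in category C.
By R21 (it receives a waiver, it meets the income test): it has marker V.
By R22 (it is in category C): it is on a waitlist.
By R23 (it is on a waitlist): it has a disability rating.
By R25 (it is denied, it is enrolled full-time): it is tagged B.
By R6 (it has marker V, it has dependents): it is a first-time applicant.
By R24 (it is tagged B, it meets criterion Q, it has marker E): it is over 18.
By R5 (it is a first-time applicant): it is eligible for tier B.
By R26 (it has a disability rating, it is eligible for tier B): it is approved.
By R11 (it is approved, it is classified as M, it is over 18): it is employed.
By R19 (it is employed, it meets criterion Q): it has marker J.
By R8 (it has marker J): it is in category T.
By R4 (it is in category T, it meets criterion Q): it is a resident.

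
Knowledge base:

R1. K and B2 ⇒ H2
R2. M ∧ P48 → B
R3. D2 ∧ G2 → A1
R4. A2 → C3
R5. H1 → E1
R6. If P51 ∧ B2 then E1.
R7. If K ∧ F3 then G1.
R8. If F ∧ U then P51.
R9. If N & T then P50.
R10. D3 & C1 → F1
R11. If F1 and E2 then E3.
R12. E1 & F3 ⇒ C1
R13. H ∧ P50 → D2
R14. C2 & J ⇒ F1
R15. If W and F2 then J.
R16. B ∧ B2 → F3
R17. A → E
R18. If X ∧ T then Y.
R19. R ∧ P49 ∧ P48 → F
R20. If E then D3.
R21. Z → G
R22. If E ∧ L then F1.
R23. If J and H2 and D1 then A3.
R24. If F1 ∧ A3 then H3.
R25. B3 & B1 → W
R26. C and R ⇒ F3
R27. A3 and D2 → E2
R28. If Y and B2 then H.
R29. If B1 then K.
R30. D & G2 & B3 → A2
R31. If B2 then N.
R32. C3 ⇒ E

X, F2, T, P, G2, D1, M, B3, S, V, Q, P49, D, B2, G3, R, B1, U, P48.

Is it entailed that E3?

Yes

B  (by R2: M, P48)
F3  (by R16: B, B2)
Y  (by R18: X, T)
F  (by R19: R, P49, P48)
W  (by R25: B3, B1)
H  (by R28: Y, B2)
K  (by R29: B1)
A2  (by R30: D, G2, B3)
N  (by R31: B2)
H2  (by R1: K, B2)
C3  (by R4: A2)
P51  (by R8: F, U)
P50  (by R9: N, T)
D2  (by R13: H, P50)
J  (by R15: W, F2)
A3  (by R23: J, H2, D1)
E2  (by R27: A3, D2)
E  (by R32: C3)
E1  (by R6: P51, B2)
C1  (by R12: E1, F3)
D3  (by R20: E)
F1  (by R10: D3, C1)
E3  (by R11: F1, E2)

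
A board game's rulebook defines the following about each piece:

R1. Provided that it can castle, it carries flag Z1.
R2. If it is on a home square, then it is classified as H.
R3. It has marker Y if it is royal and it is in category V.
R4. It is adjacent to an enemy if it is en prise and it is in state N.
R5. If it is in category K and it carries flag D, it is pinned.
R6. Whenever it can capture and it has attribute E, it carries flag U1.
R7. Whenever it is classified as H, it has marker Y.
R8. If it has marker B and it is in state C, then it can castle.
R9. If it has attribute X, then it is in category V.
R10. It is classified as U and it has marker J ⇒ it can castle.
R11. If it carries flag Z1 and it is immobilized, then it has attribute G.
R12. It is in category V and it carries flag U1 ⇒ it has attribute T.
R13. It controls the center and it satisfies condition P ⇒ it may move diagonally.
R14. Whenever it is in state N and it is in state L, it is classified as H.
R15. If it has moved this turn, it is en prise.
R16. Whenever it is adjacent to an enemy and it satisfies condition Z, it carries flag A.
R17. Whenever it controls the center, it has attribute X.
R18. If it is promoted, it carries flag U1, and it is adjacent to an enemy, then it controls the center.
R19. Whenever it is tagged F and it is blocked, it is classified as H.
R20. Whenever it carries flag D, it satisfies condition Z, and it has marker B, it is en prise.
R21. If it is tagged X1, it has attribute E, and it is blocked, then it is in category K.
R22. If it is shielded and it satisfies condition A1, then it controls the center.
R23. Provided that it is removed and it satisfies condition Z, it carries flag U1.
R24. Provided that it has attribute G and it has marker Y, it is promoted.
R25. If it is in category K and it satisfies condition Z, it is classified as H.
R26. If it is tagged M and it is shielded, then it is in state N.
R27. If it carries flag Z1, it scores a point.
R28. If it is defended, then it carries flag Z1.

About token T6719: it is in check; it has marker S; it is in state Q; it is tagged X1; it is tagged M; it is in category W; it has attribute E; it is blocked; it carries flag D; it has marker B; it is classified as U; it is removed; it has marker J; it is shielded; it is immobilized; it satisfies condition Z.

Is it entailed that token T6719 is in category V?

By R10 (it is classified as U, it has marker J): it can castle.
By R20 (it carries flag D, it satisfies condition Z, it has marker B): it is en prise.
By R21 (it is tagged X1, it has attribute E, it is blocked): it is in category K.
By R23 (it is removed, it satisfies condition Z): it carries flag U1.
By R25 (it is in category K, it satisfies condition Z): it is classified as H.
By R26 (it is tagged M, it is shielded): it is in state N.
By R1 (it can castle): it carries flag Z1.
By R4 (it is en prise, it is in state N): it is adjacent to an enemy.
By R7 (it is classified as H): it has marker Y.
By R11 (it carries flag Z1, it is immobilized): it has attribute G.
By R24 (it has attribute G, it has marker Y): it is promoted.
By R18 (it is promoted, it carries flag U1, it is adjacent to an enemy): it controls the center.
By R17 (it controls the center): it has attribute X.
By R9 (it has attribute X): it is in category V.

Yes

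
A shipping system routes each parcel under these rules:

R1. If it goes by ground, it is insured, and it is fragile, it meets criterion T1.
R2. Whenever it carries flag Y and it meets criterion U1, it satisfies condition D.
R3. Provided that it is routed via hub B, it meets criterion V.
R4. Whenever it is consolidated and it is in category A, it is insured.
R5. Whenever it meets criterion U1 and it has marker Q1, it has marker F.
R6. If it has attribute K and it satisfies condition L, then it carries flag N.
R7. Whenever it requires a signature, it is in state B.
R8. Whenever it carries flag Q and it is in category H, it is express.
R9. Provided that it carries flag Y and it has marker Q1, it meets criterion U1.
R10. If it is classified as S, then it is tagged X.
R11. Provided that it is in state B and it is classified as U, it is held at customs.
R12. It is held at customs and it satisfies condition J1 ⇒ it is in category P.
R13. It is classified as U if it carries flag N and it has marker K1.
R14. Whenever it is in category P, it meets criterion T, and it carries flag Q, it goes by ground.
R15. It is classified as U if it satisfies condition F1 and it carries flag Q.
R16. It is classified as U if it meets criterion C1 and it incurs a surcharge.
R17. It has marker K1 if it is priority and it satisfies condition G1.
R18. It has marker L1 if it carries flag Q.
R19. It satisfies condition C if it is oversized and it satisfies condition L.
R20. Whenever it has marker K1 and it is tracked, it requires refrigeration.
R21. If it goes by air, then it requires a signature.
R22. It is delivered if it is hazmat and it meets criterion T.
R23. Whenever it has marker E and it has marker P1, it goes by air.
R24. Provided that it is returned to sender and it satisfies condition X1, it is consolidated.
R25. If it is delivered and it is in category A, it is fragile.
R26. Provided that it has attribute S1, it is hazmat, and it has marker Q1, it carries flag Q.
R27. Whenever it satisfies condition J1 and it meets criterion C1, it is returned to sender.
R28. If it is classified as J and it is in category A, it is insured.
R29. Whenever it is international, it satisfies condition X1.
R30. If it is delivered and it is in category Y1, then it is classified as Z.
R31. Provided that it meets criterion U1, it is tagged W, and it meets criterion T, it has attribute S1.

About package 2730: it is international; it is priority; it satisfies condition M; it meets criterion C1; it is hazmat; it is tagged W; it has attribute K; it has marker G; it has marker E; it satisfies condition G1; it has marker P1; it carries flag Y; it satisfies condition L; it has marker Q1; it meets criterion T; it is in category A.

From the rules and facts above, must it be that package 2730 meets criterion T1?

No

Forward chaining from the given facts derives: carries flag N, meets criterion U1, has marker K1, is delivered, goes by air, is fragile, satisfies condition X1, has attribute S1, satisfies condition D, has marker F, is classified as U, requires a signature, carries flag Q, is in state B, is held at customs, has marker L1.
The only rule concluding "it meets criterion T1" is R1, which needs "it goes by ground"; that is never established.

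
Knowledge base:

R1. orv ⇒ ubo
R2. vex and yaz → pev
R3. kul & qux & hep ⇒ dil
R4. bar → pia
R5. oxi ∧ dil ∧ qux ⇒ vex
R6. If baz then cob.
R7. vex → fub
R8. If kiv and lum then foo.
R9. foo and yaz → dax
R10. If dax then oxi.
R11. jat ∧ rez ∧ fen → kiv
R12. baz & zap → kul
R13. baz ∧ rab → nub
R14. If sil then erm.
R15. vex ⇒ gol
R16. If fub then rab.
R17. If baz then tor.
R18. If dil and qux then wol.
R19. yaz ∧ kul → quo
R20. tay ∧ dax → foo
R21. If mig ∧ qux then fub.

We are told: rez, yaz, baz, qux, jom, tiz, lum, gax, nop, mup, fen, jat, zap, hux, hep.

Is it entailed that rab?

kiv  (by R11: jat, rez, fen)
kul  (by R12: baz, zap)
dil  (by R3: kul, qux, hep)
foo  (by R8: kiv, lum)
dax  (by R9: foo, yaz)
oxi  (by R10: dax)
vex  (by R5: oxi, dil, qux)
fub  (by R7: vex)
rab  (by R16: fub)

Yes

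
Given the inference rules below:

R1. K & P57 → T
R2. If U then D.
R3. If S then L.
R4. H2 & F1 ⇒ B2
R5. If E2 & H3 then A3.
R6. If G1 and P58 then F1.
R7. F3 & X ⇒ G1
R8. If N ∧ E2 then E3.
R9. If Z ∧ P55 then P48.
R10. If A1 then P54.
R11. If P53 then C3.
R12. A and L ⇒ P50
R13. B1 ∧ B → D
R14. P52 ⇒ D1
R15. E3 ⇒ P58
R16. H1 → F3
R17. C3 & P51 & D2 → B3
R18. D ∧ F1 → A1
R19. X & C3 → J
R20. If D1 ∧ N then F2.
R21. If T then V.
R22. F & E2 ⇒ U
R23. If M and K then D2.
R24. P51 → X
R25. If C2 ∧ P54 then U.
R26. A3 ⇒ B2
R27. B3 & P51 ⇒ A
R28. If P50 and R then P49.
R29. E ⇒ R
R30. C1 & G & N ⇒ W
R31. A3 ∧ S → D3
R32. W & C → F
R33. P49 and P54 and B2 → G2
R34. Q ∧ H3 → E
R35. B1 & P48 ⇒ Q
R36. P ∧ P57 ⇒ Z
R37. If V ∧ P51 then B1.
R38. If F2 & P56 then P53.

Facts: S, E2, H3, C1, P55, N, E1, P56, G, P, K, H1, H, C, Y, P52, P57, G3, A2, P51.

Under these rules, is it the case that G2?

Forward chaining from the given facts derives: T, L, A3, E3, D1, P58, F3, F2, V, X, B2, W, D3, F, Z, B1, P53, G1, P48, C3, J, U, Q, D, F1, A1, E, P54, R.
The only rule concluding G2 is R33, which needs P49; that is never established.

No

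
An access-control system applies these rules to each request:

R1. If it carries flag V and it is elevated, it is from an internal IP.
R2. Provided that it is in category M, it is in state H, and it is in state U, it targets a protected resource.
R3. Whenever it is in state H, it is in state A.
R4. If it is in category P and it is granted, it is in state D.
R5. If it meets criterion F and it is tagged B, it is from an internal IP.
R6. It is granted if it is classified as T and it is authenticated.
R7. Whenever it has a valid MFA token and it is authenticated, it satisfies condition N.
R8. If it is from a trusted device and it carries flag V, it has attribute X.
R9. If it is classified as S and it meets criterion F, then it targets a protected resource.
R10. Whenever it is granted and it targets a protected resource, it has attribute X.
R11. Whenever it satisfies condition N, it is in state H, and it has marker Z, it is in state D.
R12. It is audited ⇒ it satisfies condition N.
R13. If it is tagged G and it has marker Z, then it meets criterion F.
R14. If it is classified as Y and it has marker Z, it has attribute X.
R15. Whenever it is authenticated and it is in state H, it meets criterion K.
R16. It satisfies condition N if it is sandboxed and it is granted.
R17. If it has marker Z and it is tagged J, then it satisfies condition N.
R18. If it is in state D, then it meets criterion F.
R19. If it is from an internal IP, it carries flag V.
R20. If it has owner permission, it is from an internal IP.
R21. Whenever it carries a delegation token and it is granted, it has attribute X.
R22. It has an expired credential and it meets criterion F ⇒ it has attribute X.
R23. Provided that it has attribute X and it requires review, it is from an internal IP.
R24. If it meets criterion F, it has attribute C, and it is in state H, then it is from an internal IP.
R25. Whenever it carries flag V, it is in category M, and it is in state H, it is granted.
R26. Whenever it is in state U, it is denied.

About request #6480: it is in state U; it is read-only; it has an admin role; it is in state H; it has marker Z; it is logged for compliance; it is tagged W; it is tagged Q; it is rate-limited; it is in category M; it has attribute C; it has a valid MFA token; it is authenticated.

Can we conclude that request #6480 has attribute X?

By R2 (it is in category M, it is in state H, it is in state U): it targets a protected resource.
By R7 (it has a valid MFA token, it is authenticated): it satisfies condition N.
By R11 (it satisfies condition N, it is in state H, it has marker Z): it is in state D.
By R18 (it is in state D): it meets criterion F.
By R24 (it meets criterion F, it has attribute C, it is in state H): it is from an internal IP.
By R19 (it is from an internal IP): it carries flag V.
By R25 (it carries flag V, it is in category M, it is in state H): it is granted.
By R10 (it is granted, it targets a protected resource): it has attribute X.

Yes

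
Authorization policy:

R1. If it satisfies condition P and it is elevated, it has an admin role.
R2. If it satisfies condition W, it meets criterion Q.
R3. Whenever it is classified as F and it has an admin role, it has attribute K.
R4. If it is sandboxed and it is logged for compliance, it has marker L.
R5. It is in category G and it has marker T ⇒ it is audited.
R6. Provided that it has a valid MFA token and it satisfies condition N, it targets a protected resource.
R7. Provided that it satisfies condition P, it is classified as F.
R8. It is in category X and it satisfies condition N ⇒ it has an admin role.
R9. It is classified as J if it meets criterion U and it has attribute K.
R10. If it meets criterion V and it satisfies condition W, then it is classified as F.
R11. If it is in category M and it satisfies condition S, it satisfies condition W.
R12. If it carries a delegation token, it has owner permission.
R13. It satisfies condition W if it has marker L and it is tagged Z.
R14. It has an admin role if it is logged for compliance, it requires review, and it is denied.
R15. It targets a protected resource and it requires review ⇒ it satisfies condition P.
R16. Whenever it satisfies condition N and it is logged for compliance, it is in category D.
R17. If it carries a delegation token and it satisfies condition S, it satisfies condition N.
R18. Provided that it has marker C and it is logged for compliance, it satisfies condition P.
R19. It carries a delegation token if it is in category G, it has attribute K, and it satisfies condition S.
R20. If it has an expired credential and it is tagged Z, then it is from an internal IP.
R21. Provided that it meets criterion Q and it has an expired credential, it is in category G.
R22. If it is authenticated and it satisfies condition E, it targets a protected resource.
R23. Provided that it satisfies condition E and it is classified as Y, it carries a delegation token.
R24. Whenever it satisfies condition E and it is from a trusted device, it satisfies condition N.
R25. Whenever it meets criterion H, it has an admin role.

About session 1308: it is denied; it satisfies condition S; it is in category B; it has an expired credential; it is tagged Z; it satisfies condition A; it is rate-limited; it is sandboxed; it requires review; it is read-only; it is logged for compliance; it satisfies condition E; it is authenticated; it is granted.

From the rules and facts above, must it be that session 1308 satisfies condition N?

By R4 (it is sandboxed, it is logged for compliance): it has marker L.
By R13 (it has marker L, it is tagged Z): it satisfies condition W.
By R14 (it is logged for compliance, it requires review, it is denied): it has an admin role.
By R22 (it is authenticated, it satisfies condition E): it targets a protected resource.
By R2 (it satisfies condition W): it meets criterion Q.
By R15 (it targets a protected resource, it requires review): it satisfies condition P.
By R21 (it meets criterion Q, it has an expired credential): it is in category G.
By R7 (it satisfies condition P): it is classified as F.
By R3 (it is classified as F, it has an admin role): it has attribute K.
By R19 (it is in category G, it has attribute K, it satisfies condition S): it carries a delegation token.
By R17 (it carries a delegation token, it satisfies condition S): it satisfies condition N.

Yes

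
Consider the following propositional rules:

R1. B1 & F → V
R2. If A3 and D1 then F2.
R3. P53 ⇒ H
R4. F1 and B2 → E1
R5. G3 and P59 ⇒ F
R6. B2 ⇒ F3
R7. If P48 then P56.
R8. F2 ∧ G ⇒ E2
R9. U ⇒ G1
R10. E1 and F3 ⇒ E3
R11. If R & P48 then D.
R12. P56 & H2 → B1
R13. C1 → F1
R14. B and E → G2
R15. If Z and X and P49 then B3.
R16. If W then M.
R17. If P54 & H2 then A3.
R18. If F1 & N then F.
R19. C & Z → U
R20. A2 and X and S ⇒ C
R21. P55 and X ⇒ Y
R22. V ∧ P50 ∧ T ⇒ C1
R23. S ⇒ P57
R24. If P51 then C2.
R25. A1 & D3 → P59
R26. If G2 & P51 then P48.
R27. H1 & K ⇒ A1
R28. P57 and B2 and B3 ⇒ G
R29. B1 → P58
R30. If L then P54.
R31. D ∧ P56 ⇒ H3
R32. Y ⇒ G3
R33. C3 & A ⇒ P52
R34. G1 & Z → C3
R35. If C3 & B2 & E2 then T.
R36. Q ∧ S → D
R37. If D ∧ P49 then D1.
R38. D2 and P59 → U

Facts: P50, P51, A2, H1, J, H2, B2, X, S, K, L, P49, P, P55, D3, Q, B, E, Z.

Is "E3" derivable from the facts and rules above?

F3  (by R6: B2)
G2  (by R14: B, E)
B3  (by R15: Z, X, P49)
C  (by R20: A2, X, S)
Y  (by R21: P55, X)
P57  (by R23: S)
P48  (by R26: G2, P51)
A1  (by R27: H1, K)
G  (by R28: P57, B2, B3)
P54  (by R30: L)
G3  (by R32: Y)
D  (by R36: Q, S)
D1  (by R37: D, P49)
P56  (by R7: P48)
B1  (by R12: P56, H2)
A3  (by R17: P54, H2)
U  (by R19: C, Z)
P59  (by R25: A1, D3)
F2  (by R2: A3, D1)
F  (by R5: G3, P59)
E2  (by R8: F2, G)
G1  (by R9: U)
C3  (by R34: G1, Z)
T  (by R35: C3, B2, E2)
V  (by R1: B1, F)
C1  (by R22: V, P50, T)
F1  (by R13: C1)
E1  (by R4: F1, B2)
E3  (by R10: E1, F3)

Yes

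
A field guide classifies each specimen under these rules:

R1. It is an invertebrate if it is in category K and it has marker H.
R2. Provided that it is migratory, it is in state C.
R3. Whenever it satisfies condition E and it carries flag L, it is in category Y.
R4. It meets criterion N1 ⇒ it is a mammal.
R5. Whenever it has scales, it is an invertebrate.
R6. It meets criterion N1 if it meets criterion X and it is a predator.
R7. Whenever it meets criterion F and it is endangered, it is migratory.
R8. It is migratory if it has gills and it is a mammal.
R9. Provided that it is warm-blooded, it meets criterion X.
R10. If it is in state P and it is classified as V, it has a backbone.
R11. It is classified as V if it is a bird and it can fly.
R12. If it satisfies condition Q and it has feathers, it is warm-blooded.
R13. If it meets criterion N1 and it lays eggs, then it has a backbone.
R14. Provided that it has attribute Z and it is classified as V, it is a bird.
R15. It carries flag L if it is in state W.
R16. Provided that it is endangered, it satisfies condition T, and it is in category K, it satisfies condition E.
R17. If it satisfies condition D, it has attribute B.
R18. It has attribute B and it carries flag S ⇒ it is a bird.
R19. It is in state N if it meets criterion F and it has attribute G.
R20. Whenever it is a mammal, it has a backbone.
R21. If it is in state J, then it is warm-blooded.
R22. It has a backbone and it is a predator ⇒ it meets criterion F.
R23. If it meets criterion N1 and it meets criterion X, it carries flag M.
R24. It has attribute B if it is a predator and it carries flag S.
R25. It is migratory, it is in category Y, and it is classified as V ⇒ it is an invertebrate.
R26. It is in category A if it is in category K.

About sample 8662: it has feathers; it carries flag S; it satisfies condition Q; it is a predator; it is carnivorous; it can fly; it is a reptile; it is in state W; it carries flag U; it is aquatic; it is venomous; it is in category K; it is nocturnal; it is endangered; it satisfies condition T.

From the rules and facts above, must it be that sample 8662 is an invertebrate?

Yes

By R12 (it satisfies condition Q, it has feathers): it is warm-blooded.
By R15 (it is in state W): it carries flag L.
By R16 (it is endangered, it satisfies condition T, it is in category K): it satisfies condition E.
By R24 (it is a predator, it carries flag S): it has attribute B.
By R3 (it satisfies condition E, it carries flag L): it is in category Y.
By R9 (it is warm-blooded): it meets criterion X.
By R18 (it has attribute B, it carries flag S): it is a bird.
By R6 (it meets criterion X, it is a predator): it meets criterion N1.
By R11 (it is a bird, it can fly): it is classified as V.
By R4 (it meets criterion N1): it is a mammal.
By R20 (it is a mammal): it has a backbone.
By R22 (it has a backbone, it is a predator): it meets criterion F.
By R7 (it meets criterion F, it is endangered): it is migratory.
By R25 (it is migratory, it is in category Y, it is classified as V): it is an invertebrate.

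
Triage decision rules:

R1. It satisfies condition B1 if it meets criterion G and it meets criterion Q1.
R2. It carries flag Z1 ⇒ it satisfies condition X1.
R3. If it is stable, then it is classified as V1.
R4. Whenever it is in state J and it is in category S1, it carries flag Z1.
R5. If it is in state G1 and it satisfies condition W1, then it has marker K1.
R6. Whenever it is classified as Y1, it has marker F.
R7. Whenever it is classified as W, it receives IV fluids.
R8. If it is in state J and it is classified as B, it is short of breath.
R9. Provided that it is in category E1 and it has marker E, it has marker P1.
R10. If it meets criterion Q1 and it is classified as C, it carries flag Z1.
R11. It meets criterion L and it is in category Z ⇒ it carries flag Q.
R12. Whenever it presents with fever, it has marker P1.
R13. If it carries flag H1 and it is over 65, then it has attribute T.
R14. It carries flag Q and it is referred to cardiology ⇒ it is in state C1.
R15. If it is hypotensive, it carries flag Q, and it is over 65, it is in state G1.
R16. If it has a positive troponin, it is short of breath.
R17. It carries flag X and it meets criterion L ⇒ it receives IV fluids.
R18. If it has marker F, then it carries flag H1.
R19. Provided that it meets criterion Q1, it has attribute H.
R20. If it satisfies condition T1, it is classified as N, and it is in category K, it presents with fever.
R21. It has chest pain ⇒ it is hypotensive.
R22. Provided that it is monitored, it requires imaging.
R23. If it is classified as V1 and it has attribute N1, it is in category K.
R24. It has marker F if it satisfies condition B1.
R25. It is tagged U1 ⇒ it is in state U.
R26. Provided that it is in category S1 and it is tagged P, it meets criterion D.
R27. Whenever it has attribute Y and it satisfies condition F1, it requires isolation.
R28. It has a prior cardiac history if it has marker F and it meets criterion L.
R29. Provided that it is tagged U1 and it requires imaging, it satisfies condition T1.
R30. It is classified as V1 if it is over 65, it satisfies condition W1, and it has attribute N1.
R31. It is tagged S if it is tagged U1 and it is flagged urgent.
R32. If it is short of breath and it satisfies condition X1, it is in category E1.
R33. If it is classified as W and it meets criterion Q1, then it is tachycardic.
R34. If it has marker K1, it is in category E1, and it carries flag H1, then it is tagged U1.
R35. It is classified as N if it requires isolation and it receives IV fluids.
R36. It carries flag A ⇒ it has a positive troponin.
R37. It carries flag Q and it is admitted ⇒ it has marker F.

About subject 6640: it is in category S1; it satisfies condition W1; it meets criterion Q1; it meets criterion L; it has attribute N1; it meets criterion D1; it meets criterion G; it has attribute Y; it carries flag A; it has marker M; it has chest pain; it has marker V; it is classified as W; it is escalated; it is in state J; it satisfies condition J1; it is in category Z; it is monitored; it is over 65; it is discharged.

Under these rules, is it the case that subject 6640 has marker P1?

No

Forward chaining from the given facts derives: satisfies condition B1, carries flag Z1, receives IV fluids, carries flag Q, has attribute H, is hypotensive, requires imaging, has marker F, has a prior cardiac history, is classified as V1, is tachycardic, has a positive troponin, satisfies condition X1, is in state G1, is short of breath, carries flag H1, is in category K, is in category E1, has marker K1, has attribute T, is tagged U1, is in state U, satisfies condition T1.
Rules concluding "it has marker P1": R9 needs "it has marker E"; R12 needs "it presents with fever" — none of these are established.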